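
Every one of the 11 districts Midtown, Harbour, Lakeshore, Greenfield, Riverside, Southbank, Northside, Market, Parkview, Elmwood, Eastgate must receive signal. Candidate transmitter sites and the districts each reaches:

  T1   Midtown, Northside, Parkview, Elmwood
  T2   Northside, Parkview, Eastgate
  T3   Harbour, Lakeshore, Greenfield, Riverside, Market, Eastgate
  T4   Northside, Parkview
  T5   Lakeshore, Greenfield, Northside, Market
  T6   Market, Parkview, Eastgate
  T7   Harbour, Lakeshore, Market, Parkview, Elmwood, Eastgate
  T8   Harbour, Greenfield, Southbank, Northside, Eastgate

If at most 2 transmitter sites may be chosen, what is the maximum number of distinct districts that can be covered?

Choosing T1, T3 covers {Midtown, Harbour, Lakeshore, Greenfield, Riverside, Northside, Market, Parkview, Elmwood, Eastgate} — 10 districts.
No choice of 2 transmitter sites does better; here Southbank is left uncovered.

10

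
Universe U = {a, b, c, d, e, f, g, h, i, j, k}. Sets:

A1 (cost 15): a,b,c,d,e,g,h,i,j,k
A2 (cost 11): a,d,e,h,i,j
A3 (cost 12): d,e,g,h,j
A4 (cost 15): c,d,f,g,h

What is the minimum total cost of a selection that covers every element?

30

A1, A4 cover every element at cost 15 + 15 = 30.
Any cover uses at least 2 sets; among all covering selections none totals below 30.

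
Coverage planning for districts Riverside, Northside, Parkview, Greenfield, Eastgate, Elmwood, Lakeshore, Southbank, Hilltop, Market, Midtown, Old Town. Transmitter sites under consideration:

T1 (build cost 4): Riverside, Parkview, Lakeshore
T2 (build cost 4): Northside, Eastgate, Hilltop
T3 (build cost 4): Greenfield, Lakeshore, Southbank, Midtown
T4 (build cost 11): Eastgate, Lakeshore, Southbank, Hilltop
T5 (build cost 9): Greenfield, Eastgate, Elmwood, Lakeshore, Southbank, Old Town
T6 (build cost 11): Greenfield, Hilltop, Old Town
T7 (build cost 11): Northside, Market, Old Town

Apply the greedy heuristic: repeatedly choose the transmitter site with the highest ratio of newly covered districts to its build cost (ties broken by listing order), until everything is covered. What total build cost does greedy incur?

32

Pick 1: T3 adds 4 new (Greenfield, Lakeshore, Southbank, Midtown) at build cost 4 (ratio 4/4).
Pick 2: T2 adds 3 new (Northside, Eastgate, Hilltop) at build cost 4 (ratio 3/4).
Pick 3: T1 adds 2 new (Riverside, Parkview) at build cost 4 (ratio 2/4).
Pick 4: T5 adds 2 new (Elmwood, Old Town) at build cost 9 (ratio 2/9).
Pick 5: T7 adds 1 new (Market) at build cost 11 (ratio 1/11).
Greedy total build cost: 4 + 4 + 4 + 9 + 11 = 32.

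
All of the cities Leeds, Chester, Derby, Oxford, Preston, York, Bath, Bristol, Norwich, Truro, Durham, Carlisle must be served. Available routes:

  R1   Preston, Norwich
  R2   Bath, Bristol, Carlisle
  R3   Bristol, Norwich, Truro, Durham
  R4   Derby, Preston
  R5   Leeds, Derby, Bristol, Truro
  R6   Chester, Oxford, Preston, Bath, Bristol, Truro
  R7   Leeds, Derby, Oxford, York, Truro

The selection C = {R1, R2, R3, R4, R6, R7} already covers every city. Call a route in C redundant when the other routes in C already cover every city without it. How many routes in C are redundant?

Drop R1: the rest still cover every city — redundant.
Drop R2: Carlisle uncovered — not redundant.
Drop R3: Durham uncovered — not redundant.
Drop R4: the rest still cover every city — redundant.
Drop R6: Chester uncovered — not redundant.
Drop R7: Leeds, York uncovered — not redundant.
2 redundant: R1, R4.

2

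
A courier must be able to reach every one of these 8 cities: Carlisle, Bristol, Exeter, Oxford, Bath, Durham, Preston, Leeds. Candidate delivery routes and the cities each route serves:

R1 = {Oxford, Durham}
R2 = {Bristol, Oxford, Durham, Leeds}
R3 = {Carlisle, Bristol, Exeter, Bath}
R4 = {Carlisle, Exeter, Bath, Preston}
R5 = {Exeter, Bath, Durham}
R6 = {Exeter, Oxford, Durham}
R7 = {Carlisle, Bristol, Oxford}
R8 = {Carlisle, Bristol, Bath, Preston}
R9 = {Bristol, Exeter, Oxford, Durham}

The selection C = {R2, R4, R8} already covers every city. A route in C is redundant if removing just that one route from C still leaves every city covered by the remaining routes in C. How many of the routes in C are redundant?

1

Drop R2: Oxford, Durham, Leeds uncovered — not redundant.
Drop R4: Exeter uncovered — not redundant.
Drop R8: the rest still cover every city — redundant.
1 redundant: R8.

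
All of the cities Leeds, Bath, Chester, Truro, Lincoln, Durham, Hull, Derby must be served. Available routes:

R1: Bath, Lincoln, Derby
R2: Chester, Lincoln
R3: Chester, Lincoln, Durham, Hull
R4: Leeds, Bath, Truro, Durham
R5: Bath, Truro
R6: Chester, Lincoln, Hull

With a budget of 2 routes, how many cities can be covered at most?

Choosing R3, R4 covers {Leeds, Bath, Chester, Truro, Lincoln, Durham, Hull} — 7 cities.
No choice of 2 routes does better; here Derby is left uncovered.

7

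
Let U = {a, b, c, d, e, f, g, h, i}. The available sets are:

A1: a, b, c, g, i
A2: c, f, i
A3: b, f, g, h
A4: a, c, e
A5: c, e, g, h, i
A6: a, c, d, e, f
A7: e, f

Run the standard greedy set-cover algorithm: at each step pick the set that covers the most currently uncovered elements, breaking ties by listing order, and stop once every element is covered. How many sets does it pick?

Pick 1: A1 covers 5 new elements (a, b, c, g, i).
Pick 2: A6 covers 3 new elements (d, e, f).
Pick 3: A3 covers 1 new elements (h).
Greedy uses 3 sets.

3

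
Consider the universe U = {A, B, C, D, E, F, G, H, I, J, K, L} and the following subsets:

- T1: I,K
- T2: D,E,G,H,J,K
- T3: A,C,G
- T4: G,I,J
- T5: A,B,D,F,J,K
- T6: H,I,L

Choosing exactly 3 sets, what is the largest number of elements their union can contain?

11

Choosing T2, T5, T6 covers {A, B, D, E, F, G, H, I, J, K, L} — 11 elements.
No choice of 3 sets does better; here C is left uncovered.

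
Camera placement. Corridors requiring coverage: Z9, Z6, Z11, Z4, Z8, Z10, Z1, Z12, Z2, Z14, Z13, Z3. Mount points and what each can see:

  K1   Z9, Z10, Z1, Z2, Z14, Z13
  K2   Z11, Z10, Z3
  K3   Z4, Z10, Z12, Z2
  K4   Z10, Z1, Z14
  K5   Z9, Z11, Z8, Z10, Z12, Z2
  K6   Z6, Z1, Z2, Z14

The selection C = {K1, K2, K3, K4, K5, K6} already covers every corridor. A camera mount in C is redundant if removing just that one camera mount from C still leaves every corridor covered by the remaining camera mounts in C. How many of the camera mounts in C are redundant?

Drop K1: Z13 uncovered — not redundant.
Drop K2: Z3 uncovered — not redundant.
Drop K3: Z4 uncovered — not redundant.
Drop K4: the rest still cover every corridor — redundant.
Drop K5: Z8 uncovered — not redundant.
Drop K6: Z6 uncovered — not redundant.
1 redundant: K4.

1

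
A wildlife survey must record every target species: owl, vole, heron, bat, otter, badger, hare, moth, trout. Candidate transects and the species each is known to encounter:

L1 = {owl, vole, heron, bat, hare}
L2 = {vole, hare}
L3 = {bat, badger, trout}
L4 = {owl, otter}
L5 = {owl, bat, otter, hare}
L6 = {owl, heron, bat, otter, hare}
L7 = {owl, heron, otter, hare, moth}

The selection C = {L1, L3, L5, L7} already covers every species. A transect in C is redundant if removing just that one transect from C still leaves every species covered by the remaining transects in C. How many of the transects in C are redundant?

1

Drop L1: vole uncovered — not redundant.
Drop L3: badger, trout uncovered — not redundant.
Drop L5: the rest still cover every species — redundant.
Drop L7: moth uncovered — not redundant.
1 redundant: L5.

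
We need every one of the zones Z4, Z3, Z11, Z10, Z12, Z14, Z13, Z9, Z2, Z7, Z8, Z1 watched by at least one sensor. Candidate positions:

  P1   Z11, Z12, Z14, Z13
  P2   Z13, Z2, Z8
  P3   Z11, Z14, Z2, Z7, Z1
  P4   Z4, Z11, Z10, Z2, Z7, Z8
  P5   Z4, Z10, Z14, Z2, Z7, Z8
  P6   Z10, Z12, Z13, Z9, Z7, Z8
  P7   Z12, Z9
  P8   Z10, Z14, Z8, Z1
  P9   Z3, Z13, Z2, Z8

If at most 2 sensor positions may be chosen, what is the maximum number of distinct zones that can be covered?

10

Choosing P3, P6 covers {Z11, Z10, Z12, Z14, Z13, Z9, Z2, Z7, Z8, Z1} — 10 zones.
No choice of 2 sensor positions does better; here Z4, Z3 are left uncovered.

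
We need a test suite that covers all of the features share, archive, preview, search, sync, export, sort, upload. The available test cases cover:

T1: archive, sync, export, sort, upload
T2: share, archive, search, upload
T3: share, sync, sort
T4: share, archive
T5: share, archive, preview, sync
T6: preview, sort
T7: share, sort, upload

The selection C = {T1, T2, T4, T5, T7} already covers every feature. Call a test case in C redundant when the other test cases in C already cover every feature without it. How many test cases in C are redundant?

2

Drop T1: export uncovered — not redundant.
Drop T2: search uncovered — not redundant.
Drop T4: the rest still cover every feature — redundant.
Drop T5: preview uncovered — not redundant.
Drop T7: the rest still cover every feature — redundant.
2 redundant: T4, T7.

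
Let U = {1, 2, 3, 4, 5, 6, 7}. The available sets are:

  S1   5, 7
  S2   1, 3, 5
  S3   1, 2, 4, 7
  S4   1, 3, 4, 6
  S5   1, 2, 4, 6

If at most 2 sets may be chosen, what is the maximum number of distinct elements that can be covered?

Choosing S1, S4 covers {1, 3, 4, 5, 6, 7} — 6 elements.
No choice of 2 sets does better; here 2 is left uncovered.

6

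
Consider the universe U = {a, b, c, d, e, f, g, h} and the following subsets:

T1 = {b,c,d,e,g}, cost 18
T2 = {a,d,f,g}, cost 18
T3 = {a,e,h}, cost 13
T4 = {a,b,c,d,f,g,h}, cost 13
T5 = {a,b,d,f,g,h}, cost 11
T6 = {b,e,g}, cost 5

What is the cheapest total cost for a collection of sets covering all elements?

T4, T6 cover every element at cost 13 + 5 = 18.
Any cover uses at least 2 sets; among all covering selections none totals below 18.

18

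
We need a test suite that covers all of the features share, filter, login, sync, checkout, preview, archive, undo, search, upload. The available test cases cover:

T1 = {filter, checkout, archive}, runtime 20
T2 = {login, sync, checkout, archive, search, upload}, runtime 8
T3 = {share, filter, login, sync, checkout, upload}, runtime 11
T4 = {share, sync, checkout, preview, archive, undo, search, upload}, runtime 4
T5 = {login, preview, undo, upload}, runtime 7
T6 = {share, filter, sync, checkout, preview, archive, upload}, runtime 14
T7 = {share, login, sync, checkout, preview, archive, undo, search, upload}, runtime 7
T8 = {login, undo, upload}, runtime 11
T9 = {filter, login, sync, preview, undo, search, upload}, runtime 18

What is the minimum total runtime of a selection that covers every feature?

T3, T4 cover every feature at runtime 11 + 4 = 15.
Any cover uses at least 2 test cases; among all covering selections none totals below 15.

15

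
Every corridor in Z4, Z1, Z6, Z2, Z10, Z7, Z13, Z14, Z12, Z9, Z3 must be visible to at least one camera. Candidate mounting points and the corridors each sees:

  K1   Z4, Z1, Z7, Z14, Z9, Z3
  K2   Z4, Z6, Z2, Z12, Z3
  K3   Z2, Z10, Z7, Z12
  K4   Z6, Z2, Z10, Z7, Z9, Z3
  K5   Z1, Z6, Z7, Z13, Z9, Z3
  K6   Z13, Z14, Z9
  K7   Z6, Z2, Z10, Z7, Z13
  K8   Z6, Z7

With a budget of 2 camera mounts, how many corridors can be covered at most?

10

Choosing K1, K7 covers {Z4, Z1, Z6, Z2, Z10, Z7, Z13, Z14, Z9, Z3} — 10 corridors.
No choice of 2 camera mounts does better; here Z12 is left uncovered.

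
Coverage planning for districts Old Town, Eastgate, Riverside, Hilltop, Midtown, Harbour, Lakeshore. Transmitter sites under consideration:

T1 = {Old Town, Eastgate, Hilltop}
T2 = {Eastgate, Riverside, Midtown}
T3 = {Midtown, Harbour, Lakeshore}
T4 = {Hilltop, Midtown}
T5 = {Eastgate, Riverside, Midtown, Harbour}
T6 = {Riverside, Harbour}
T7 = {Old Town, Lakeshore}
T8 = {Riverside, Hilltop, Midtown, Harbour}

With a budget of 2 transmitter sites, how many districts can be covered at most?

Choosing T1, T3 covers {Old Town, Eastgate, Hilltop, Midtown, Harbour, Lakeshore} — 6 districts.
No choice of 2 transmitter sites does better; here Riverside is left uncovered.

6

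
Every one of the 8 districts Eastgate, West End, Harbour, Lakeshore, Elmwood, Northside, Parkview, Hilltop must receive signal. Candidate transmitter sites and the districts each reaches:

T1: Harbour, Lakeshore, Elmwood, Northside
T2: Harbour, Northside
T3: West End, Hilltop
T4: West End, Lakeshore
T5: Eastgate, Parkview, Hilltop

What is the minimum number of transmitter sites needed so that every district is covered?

3

T1, T3, T5 together cover {Eastgate, West End, Harbour, Lakeshore, Elmwood, Northside, Parkview, Hilltop} — every district.
No 2 of the 5 transmitter sites cover everything (all 10 pairs fall short), so 3 is minimum.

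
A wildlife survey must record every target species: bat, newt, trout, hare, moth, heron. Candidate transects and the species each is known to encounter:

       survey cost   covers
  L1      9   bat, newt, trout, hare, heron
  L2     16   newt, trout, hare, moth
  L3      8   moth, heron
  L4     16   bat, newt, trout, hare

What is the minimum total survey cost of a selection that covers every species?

L1, L3 cover every species at survey cost 9 + 8 = 17.
Any cover uses at least 2 transects; among all covering selections none totals below 17.

17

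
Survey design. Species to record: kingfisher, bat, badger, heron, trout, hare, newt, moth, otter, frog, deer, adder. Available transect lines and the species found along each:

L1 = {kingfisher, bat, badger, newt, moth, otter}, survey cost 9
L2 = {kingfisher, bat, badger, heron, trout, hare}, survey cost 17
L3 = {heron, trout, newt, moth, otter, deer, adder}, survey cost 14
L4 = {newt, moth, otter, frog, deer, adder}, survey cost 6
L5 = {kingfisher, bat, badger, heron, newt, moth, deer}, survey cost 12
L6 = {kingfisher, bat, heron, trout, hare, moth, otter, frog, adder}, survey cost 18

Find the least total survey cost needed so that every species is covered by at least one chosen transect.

23

L2, L4 cover every species at survey cost 17 + 6 = 23.
Any cover uses at least 2 transects; among all covering selections none totals below 23.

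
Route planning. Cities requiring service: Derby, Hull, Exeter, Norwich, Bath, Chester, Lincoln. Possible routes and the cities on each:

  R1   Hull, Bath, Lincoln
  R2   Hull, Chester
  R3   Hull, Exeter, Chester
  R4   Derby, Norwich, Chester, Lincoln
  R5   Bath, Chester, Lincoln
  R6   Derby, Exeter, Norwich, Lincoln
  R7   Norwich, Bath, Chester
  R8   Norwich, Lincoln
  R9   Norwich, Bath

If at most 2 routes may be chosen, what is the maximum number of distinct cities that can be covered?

6

Choosing R1, R4 covers {Derby, Hull, Norwich, Bath, Chester, Lincoln} — 6 cities.
No choice of 2 routes does better; here Exeter is left uncovered.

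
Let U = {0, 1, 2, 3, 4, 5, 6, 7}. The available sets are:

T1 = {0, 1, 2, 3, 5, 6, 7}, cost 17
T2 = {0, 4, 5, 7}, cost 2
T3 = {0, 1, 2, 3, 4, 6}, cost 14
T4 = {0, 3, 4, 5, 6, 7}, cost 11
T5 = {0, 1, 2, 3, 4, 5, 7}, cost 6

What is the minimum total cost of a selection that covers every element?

16

T2, T3 cover every element at cost 2 + 14 = 16.
Any cover uses at least 2 sets; among all covering selections none totals below 16.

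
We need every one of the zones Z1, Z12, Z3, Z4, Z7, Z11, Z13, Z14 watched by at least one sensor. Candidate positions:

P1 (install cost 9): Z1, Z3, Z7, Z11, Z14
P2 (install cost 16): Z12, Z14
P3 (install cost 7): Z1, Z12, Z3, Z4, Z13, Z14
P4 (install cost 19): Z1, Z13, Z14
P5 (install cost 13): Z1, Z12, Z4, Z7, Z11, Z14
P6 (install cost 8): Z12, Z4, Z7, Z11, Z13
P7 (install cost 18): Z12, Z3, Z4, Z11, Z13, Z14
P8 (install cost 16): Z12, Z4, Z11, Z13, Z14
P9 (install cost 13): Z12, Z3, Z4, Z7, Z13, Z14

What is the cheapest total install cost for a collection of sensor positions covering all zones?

P3, P6 cover every zone at install cost 7 + 8 = 15.
Any cover uses at least 2 sensor positions; among all covering selections none totals below 15.

15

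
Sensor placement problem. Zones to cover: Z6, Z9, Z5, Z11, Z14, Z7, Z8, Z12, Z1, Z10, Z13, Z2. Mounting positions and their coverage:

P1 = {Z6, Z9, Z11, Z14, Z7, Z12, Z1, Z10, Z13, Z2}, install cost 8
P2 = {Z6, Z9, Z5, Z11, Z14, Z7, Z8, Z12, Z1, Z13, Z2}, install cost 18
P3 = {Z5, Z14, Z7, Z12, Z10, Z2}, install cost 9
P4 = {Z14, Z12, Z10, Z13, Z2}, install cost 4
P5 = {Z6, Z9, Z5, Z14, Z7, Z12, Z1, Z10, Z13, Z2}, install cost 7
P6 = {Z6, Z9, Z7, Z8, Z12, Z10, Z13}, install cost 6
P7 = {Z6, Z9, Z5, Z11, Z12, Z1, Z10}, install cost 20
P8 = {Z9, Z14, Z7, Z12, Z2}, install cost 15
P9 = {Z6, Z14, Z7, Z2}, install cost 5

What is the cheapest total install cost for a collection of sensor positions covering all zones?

21

P1, P5, P6 cover every zone at install cost 8 + 7 + 6 = 21.
Any cover uses at least 2 sensor positions; among all covering selections none totals below 21.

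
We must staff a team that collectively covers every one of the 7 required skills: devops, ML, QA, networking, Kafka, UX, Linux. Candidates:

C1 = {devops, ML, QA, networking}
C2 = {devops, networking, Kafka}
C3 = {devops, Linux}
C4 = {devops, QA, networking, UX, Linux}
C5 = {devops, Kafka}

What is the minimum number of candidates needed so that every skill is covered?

C1, C2, C4 together cover {devops, ML, QA, networking, Kafka, UX, Linux} — every skill.
No 2 of the 5 candidates cover everything (all 10 pairs fall short), so 3 is minimum.

3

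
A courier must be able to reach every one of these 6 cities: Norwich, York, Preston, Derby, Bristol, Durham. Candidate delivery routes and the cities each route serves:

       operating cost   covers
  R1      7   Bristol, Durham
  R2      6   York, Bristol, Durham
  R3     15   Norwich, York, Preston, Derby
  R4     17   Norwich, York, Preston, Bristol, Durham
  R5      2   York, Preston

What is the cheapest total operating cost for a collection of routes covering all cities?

21

R2, R3 cover every city at operating cost 6 + 15 = 21.
Any cover uses at least 2 routes; among all covering selections none totals below 21.
Greedy by coverage-per-operating cost would pick R5, R2, R3 for 23 — worse than the optimum 21.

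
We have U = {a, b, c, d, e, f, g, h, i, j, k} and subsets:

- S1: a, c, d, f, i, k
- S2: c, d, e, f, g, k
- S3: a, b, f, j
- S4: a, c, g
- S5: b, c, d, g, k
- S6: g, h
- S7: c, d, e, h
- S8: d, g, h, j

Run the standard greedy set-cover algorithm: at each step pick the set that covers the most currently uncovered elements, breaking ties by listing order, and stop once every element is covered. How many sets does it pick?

4

Pick 1: S1 covers 6 new elements (a, c, d, f, i, k).
Pick 2: S8 covers 3 new elements (g, h, j).
Pick 3: S2 covers 1 new elements (e).
Pick 4: S3 covers 1 new elements (b).
Greedy uses 4 sets.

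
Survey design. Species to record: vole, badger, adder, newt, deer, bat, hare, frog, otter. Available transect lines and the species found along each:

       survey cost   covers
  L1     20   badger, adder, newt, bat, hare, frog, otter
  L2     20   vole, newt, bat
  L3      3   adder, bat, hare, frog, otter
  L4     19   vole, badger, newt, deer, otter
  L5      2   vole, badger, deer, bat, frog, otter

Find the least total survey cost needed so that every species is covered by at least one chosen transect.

L1, L5 cover every species at survey cost 20 + 2 = 22.
Any cover uses at least 2 transects; among all covering selections none totals below 22.
Greedy by coverage-per-survey cost would pick L5, L3, L4 for 24 — worse than the optimum 22.

22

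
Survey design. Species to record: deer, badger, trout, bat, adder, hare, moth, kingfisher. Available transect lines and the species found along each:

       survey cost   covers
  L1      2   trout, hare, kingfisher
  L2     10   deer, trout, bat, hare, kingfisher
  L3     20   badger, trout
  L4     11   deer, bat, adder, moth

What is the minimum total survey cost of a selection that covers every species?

33

L1, L3, L4 cover every species at survey cost 2 + 20 + 11 = 33.
Any cover uses at least 3 transects; among all covering selections none totals below 33.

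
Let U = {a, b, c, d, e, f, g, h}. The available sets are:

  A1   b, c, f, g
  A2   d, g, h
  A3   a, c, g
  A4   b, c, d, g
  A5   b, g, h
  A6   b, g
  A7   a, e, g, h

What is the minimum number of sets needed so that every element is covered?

A1, A2, A7 together cover {a, b, c, d, e, f, g, h} — every element.
No 2 of the 7 sets cover everything (all 21 pairs fall short), so 3 is minimum.

3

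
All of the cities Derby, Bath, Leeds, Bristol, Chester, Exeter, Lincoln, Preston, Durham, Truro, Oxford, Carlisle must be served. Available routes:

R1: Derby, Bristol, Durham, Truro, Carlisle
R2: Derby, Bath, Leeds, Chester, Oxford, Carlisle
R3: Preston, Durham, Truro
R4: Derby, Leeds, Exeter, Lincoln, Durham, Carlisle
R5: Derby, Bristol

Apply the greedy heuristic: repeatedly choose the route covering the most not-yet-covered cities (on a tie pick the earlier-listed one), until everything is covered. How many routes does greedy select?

4

Pick 1: R2 covers 6 new cities (Derby, Bath, Leeds, Chester, Oxford, Carlisle).
Pick 2: R1 covers 3 new cities (Bristol, Durham, Truro).
Pick 3: R4 covers 2 new cities (Exeter, Lincoln).
Pick 4: R3 covers 1 new cities (Preston).
Greedy uses 4 routes.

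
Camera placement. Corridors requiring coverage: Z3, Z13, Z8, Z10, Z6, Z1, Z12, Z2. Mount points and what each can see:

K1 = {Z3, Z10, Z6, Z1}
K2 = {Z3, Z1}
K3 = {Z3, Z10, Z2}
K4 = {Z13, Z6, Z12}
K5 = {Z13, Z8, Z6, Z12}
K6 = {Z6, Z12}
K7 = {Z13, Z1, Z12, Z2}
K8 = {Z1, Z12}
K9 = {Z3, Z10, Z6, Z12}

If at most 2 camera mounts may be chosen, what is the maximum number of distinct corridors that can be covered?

Choosing K1, K5 covers {Z3, Z13, Z8, Z10, Z6, Z1, Z12} — 7 corridors.
No choice of 2 camera mounts does better; here Z2 is left uncovered.

7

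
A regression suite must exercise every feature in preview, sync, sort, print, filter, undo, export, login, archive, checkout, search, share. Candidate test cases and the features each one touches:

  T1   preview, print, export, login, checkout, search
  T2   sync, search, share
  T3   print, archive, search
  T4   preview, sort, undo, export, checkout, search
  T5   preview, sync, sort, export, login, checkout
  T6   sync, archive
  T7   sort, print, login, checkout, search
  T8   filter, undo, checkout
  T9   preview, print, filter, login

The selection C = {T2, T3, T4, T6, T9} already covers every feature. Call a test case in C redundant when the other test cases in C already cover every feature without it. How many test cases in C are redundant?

Drop T2: share uncovered — not redundant.
Drop T3: the rest still cover every feature — redundant.
Drop T4: sort, undo, export, checkout uncovered — not redundant.
Drop T6: the rest still cover every feature — redundant.
Drop T9: filter, login uncovered — not redundant.
2 redundant: T3, T6.

2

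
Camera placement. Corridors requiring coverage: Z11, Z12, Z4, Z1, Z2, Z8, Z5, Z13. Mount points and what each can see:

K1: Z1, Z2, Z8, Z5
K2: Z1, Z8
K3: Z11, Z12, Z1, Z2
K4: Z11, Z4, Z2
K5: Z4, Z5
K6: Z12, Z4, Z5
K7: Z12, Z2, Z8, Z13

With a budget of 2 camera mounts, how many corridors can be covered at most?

Choosing K1, K3 covers {Z11, Z12, Z1, Z2, Z8, Z5} — 6 corridors.
No choice of 2 camera mounts does better; here Z4, Z13 are left uncovered.

6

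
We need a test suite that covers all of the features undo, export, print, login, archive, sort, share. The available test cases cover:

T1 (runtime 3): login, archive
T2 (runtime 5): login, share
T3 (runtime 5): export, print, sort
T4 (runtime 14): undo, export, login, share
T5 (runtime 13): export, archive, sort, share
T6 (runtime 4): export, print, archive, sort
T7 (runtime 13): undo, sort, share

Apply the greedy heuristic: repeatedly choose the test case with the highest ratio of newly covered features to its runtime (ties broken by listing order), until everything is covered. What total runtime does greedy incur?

Pick 1: T6 adds 4 new (export, print, archive, sort) at runtime 4 (ratio 4/4).
Pick 2: T2 adds 2 new (login, share) at runtime 5 (ratio 2/5).
Pick 3: T7 adds 1 new (undo) at runtime 13 (ratio 1/13).
Greedy total runtime: 4 + 5 + 13 = 22. (The true optimum is 18, so greedy overshoots here.)

22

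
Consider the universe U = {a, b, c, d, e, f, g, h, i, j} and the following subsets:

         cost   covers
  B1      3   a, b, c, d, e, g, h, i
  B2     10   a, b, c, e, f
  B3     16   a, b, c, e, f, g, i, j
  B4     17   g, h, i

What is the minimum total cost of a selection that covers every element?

B1, B3 cover every element at cost 3 + 16 = 19.
Any cover uses at least 2 sets; among all covering selections none totals below 19.

19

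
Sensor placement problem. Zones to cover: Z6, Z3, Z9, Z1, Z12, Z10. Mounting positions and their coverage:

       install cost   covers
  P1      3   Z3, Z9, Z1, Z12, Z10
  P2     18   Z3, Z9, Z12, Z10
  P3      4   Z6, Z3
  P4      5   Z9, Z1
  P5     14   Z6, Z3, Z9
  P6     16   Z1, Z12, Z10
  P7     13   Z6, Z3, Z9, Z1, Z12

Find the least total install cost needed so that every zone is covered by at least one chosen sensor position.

7

P1, P3 cover every zone at install cost 3 + 4 = 7.
Any cover uses at least 2 sensor positions; among all covering selections none totals below 7.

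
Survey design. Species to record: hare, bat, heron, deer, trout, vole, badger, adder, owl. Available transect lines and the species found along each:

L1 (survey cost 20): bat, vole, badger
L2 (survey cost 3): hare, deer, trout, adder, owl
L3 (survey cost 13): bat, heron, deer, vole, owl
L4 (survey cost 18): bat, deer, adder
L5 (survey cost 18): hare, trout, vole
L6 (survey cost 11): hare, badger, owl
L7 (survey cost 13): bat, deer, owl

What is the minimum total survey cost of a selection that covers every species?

27

L2, L3, L6 cover every species at survey cost 3 + 13 + 11 = 27.
Any cover uses at least 3 transects; among all covering selections none totals below 27.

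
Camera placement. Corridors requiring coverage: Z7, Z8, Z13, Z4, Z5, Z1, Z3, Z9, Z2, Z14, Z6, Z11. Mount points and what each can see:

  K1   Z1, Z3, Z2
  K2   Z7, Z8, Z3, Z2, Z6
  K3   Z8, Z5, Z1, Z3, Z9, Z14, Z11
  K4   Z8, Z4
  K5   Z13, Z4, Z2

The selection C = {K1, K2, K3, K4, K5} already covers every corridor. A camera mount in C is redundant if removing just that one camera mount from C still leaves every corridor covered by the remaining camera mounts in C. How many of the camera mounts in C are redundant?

Drop K1: the rest still cover every corridor — redundant.
Drop K2: Z7, Z6 uncovered — not redundant.
Drop K3: Z5, Z9, Z14, Z11 uncovered — not redundant.
Drop K4: the rest still cover every corridor — redundant.
Drop K5: Z13 uncovered — not redundant.
2 redundant: K1, K4.

2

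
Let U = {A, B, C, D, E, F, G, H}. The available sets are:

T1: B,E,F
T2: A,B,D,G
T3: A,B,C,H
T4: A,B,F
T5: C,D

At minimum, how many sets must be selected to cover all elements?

T1, T2, T3 together cover {A, B, C, D, E, F, G, H} — every element.
No 2 of the 5 sets cover everything (all 10 pairs fall short), so 3 is minimum.

3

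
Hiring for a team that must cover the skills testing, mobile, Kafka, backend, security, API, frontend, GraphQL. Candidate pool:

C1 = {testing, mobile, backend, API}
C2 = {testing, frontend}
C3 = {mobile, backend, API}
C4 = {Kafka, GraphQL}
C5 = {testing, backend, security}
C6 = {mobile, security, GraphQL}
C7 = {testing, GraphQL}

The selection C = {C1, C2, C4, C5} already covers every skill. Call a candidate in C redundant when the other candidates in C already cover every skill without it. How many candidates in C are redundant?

0

Drop C1: mobile, API uncovered — not redundant.
Drop C2: frontend uncovered — not redundant.
Drop C4: Kafka, GraphQL uncovered — not redundant.
Drop C5: security uncovered — not redundant.
None of the candidates in C is redundant.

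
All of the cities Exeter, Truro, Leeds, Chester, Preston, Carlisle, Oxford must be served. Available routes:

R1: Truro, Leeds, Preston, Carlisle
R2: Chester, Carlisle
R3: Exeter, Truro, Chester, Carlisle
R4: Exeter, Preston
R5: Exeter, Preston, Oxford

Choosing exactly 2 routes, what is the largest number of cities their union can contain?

Choosing R1, R3 covers {Exeter, Truro, Leeds, Chester, Preston, Carlisle} — 6 cities.
No choice of 2 routes does better; here Oxford is left uncovered.

6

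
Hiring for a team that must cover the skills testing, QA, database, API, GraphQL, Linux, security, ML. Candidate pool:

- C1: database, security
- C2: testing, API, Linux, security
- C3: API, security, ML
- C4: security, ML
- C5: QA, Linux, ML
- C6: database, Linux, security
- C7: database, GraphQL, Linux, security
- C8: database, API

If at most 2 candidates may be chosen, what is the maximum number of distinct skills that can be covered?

Choosing C2, C5 covers {testing, QA, API, Linux, security, ML} — 6 skills.
No choice of 2 candidates does better; here database, GraphQL are left uncovered.

6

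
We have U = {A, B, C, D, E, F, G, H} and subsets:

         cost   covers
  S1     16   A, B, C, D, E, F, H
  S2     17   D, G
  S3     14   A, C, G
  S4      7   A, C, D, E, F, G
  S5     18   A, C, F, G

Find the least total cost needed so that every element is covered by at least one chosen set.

23

S1, S4 cover every element at cost 16 + 7 = 23.
Any cover uses at least 2 sets; among all covering selections none totals below 23.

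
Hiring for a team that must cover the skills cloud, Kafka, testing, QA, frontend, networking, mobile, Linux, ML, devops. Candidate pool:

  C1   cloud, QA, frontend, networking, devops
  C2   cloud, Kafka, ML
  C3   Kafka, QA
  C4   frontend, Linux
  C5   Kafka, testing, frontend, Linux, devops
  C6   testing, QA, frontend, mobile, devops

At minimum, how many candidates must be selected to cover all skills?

C1, C2, C4, C6 together cover {cloud, Kafka, testing, QA, frontend, networking, mobile, Linux, ML, devops} — every skill.
No 3 of the 6 candidates cover everything (all 20 triples fall short), so 4 is minimum.

4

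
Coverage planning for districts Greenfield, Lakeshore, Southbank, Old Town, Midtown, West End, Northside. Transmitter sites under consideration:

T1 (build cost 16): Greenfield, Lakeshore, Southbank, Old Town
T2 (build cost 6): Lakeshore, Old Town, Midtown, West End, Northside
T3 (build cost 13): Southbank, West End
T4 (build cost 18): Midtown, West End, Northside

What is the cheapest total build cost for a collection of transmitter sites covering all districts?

T1, T2 cover every district at build cost 16 + 6 = 22.
Any cover uses at least 2 transmitter sites; among all covering selections none totals below 22.

22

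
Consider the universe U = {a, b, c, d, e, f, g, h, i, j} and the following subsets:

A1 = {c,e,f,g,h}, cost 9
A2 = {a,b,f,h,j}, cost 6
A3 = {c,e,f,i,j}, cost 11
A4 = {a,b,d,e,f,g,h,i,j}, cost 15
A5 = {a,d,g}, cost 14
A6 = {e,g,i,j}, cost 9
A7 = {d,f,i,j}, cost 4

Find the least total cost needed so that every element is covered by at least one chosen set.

A1, A2, A7 cover every element at cost 9 + 6 + 4 = 19.
Any cover uses at least 2 sets; among all covering selections none totals below 19.

19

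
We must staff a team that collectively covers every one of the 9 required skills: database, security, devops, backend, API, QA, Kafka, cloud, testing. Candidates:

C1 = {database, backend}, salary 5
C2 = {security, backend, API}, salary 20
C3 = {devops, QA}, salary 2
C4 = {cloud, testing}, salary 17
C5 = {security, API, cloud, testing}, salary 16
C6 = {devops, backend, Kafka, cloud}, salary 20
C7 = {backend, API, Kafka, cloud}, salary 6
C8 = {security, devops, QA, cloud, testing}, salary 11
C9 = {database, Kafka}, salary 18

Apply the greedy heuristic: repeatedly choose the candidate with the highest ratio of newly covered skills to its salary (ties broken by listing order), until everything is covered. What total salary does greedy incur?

Pick 1: C3 adds 2 new (devops, QA) at salary 2 (ratio 2/2).
Pick 2: C7 adds 4 new (backend, API, Kafka, cloud) at salary 6 (ratio 4/6).
Pick 3: C1 adds 1 new (database) at salary 5 (ratio 1/5).
Pick 4: C8 adds 2 new (security, testing) at salary 11 (ratio 2/11).
Greedy total salary: 2 + 6 + 5 + 11 = 24. (The true optimum is 22, so greedy overshoots here.)

24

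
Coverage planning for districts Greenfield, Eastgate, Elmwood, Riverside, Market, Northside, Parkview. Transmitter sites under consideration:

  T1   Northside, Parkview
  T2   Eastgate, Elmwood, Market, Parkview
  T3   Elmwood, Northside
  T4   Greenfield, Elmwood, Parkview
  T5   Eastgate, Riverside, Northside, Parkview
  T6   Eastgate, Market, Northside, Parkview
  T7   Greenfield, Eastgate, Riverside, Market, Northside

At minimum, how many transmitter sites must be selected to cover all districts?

2

T2, T7 together cover {Greenfield, Eastgate, Elmwood, Riverside, Market, Northside, Parkview} — every district.
No single transmitter site contains all 7 districts, so 2 is optimal.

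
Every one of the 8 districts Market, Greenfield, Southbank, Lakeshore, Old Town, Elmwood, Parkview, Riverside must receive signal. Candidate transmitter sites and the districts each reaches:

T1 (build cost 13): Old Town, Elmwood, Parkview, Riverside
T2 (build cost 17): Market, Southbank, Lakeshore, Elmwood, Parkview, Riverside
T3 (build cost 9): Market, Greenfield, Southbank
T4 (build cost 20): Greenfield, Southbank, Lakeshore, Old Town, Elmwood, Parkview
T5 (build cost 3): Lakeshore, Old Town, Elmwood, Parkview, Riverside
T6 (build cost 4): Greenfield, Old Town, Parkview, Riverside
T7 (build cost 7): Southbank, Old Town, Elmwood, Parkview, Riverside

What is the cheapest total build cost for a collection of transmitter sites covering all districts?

T3, T5 cover every district at build cost 9 + 3 = 12.
Any cover uses at least 2 transmitter sites; among all covering selections none totals below 12.

12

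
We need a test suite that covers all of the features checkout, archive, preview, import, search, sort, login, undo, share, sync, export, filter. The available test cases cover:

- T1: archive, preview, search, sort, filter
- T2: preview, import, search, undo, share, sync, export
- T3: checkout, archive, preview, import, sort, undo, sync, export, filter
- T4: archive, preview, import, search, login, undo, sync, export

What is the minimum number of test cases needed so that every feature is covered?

T2, T3, T4 together cover {checkout, archive, preview, import, search, sort, login, undo, share, sync, export, filter} — every feature.
No 2 of the 4 test cases cover everything (all 6 pairs fall short), so 3 is minimum.

3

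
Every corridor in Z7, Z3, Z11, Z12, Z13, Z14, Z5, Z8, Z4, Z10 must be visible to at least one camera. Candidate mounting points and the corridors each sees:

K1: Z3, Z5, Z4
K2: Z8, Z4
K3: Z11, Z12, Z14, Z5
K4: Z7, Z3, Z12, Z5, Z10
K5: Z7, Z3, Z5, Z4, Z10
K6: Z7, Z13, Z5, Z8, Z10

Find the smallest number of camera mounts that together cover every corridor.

3

K1, K3, K6 together cover {Z7, Z3, Z11, Z12, Z13, Z14, Z5, Z8, Z4, Z10} — every corridor.
No 2 of the 6 camera mounts cover everything (all 15 pairs fall short), so 3 is minimum.
Greedy (largest uncovered first) would take K4, K2, K3, K6 — 4 camera mounts — but 3 suffice.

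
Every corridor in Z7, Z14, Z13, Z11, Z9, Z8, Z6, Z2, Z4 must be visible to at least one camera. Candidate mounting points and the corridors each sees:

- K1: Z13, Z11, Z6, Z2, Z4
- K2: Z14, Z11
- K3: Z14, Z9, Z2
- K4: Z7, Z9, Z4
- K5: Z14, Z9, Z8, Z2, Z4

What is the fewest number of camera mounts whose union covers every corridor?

K1, K4, K5 together cover {Z7, Z14, Z13, Z11, Z9, Z8, Z6, Z2, Z4} — every corridor.
No 2 of the 5 camera mounts cover everything (all 10 pairs fall short), so 3 is minimum.

3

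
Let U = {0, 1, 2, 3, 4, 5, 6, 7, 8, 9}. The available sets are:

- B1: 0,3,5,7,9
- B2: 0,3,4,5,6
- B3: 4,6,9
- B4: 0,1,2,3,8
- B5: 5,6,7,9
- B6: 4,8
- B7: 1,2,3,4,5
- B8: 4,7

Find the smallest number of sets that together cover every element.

3

B1, B2, B4 together cover {0, 1, 2, 3, 4, 5, 6, 7, 8, 9} — every element.
No 2 of the 8 sets cover everything (all 28 pairs fall short), so 3 is minimum.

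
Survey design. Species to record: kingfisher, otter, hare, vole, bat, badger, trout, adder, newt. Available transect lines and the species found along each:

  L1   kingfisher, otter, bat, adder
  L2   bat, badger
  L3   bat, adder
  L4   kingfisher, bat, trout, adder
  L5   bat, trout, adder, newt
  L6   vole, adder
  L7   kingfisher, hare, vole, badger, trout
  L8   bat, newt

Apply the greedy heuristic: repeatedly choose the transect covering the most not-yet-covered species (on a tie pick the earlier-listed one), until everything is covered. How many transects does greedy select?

3

Pick 1: L7 covers 5 new species (kingfisher, hare, vole, badger, trout).
Pick 2: L1 covers 3 new species (otter, bat, adder).
Pick 3: L5 covers 1 new species (newt).
Greedy uses 3 transects.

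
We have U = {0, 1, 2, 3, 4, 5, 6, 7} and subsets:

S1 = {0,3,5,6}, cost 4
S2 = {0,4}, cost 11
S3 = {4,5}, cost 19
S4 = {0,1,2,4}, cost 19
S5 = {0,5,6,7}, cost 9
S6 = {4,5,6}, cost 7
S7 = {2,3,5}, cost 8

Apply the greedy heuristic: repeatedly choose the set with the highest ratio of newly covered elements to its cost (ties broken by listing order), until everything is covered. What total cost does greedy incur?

Pick 1: S1 adds 4 new (0, 3, 5, 6) at cost 4 (ratio 4/4).
Pick 2: S4 adds 3 new (1, 2, 4) at cost 19 (ratio 3/19).
Pick 3: S5 adds 1 new (7) at cost 9 (ratio 1/9).
Greedy total cost: 4 + 19 + 9 = 32.

32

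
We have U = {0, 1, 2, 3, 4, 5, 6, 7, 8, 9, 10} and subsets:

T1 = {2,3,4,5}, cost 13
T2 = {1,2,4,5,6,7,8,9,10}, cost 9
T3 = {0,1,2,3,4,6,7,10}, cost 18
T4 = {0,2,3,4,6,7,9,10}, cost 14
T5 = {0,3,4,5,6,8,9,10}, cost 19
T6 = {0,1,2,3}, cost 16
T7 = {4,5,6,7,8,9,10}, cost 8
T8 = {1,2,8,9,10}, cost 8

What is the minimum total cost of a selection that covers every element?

T2, T4 cover every element at cost 9 + 14 = 23.
Any cover uses at least 2 sets; among all covering selections none totals below 23.

23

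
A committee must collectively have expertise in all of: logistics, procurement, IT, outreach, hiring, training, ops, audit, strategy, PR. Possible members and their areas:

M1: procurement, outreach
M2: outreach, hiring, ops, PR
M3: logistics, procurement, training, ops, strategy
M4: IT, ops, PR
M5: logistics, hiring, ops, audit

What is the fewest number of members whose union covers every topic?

M1, M3, M4, M5 together cover {logistics, procurement, IT, outreach, hiring, training, ops, audit, strategy, PR} — every topic.
No 3 of the 5 members cover everything (all 10 triples fall short), so 4 is minimum.

4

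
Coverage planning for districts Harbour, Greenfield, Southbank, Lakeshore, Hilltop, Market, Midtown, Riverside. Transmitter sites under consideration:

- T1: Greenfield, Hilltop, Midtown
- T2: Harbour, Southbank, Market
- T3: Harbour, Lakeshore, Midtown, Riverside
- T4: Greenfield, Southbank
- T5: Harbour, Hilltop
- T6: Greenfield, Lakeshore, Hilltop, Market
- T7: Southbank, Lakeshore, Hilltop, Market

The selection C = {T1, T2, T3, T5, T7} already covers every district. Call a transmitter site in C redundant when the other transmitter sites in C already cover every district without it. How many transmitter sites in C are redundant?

3

Drop T1: Greenfield uncovered — not redundant.
Drop T2: the rest still cover every district — redundant.
Drop T3: Riverside uncovered — not redundant.
Drop T5: the rest still cover every district — redundant.
Drop T7: the rest still cover every district — redundant.
3 redundant: T2, T5, T7.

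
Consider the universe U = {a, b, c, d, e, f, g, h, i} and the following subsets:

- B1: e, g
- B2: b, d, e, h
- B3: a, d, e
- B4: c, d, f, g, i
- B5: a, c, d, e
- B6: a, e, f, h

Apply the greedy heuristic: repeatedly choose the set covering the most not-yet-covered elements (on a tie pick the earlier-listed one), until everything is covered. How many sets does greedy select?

Pick 1: B4 covers 5 new elements (c, d, f, g, i).
Pick 2: B2 covers 3 new elements (b, e, h).
Pick 3: B3 covers 1 new elements (a).
Greedy uses 3 sets.

3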